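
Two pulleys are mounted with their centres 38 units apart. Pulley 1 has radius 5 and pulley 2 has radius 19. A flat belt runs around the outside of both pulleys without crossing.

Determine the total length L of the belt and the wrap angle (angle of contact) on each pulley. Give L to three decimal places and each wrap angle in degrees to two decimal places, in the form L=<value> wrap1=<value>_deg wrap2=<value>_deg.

L=156.617 wrap1=136.76_deg wrap2=223.24_deg

open belt: β = asin((r2−r1)/C) = asin(14/38) = 21.6183°
wrap1 = π − 2β = 136.7635°
wrap2 = π + 2β = 223.2365°
tangent length = C·cosβ = 35.3270
L = r1·wrap1 + r2·wrap2 + 2·C·cosβ = 5·2.3870 + 19·3.8962 + 2·35.3270 = 156.6170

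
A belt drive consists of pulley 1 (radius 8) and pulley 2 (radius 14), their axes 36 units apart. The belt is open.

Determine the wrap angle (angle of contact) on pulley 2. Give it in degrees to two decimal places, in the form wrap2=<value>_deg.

open belt: β = asin((r2−r1)/C) = asin(6/36) = 9.5941°
wrap1 = π − 2β = 160.8119°
wrap2 = π + 2β = 199.1881°

wrap2=199.19_deg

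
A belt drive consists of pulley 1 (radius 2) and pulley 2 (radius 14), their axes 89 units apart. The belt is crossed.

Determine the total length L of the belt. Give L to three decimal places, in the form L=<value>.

L=231.150

crossed belt: β = asin((r1+r2)/C) = asin(16/89) = 10.3567°
wrap1 = wrap2 = π + 2β = 200.7133°
tangent length = C·cosβ = 87.5500
L = (r1+r2)·wrap + 2·C·cosβ = 16·3.5031 + 2·87.5500 = 231.1497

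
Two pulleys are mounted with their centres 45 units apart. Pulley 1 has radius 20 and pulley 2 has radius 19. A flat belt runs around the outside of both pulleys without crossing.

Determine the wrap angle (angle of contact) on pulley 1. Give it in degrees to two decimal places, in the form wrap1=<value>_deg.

open belt: β = asin((r2−r1)/C) = asin(-1/45) = -1.2733°
wrap1 = π − 2β = 182.5467°
wrap2 = π + 2β = 177.4533°

wrap1=182.55_deg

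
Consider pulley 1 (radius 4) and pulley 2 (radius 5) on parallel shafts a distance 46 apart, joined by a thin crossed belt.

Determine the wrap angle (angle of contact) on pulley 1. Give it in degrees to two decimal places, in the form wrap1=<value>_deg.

wrap1=202.57_deg

crossed belt: β = asin((r1+r2)/C) = asin(9/46) = 11.2828°
wrap1 = wrap2 = π + 2β = 202.5656°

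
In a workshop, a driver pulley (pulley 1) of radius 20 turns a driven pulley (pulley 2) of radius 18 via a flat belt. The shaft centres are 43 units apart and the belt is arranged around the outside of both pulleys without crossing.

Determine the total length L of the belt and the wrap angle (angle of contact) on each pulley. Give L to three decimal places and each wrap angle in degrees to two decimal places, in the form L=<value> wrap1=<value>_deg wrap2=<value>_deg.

L=205.474 wrap1=185.33_deg wrap2=174.67_deg

open belt: β = asin((r2−r1)/C) = asin(-2/43) = -2.6659°
wrap1 = π − 2β = 185.3318°
wrap2 = π + 2β = 174.6682°
tangent length = C·cosβ = 42.9535
L = r1·wrap1 + r2·wrap2 + 2·C·cosβ = 20·3.2346 + 18·3.0485 + 2·42.9535 = 205.4736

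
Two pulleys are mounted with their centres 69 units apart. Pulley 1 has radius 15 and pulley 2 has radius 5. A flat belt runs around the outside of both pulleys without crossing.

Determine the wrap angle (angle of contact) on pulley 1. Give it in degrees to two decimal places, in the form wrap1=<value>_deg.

open belt: β = asin((r2−r1)/C) = asin(-10/69) = -8.3331°
wrap1 = π − 2β = 196.6662°
wrap2 = π + 2β = 163.3338°

wrap1=196.67_deg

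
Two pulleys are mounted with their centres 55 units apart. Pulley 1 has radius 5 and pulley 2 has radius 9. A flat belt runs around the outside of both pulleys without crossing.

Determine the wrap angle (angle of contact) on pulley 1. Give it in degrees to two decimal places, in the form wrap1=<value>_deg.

open belt: β = asin((r2−r1)/C) = asin(4/55) = 4.1706°
wrap1 = π − 2β = 171.6587°
wrap2 = π + 2β = 188.3413°

wrap1=171.66_deg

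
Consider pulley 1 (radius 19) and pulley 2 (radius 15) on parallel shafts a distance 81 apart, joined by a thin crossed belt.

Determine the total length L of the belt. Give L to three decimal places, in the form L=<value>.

L=283.307

crossed belt: β = asin((r1+r2)/C) = asin(34/81) = 24.8190°
wrap1 = wrap2 = π + 2β = 229.6380°
tangent length = C·cosβ = 73.5187
L = (r1+r2)·wrap + 2·C·cosβ = 34·4.0079 + 2·73.5187 = 283.3073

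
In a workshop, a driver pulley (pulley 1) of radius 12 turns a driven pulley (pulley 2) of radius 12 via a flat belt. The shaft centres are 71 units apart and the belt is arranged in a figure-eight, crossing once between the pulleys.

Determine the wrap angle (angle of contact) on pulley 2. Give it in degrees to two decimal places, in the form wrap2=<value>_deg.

wrap2=219.51_deg

crossed belt: β = asin((r1+r2)/C) = asin(24/71) = 19.7568°
wrap1 = wrap2 = π + 2β = 219.5136°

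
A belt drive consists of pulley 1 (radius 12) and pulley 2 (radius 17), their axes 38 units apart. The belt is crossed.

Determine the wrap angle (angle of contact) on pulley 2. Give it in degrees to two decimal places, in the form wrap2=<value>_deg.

wrap2=279.49_deg

crossed belt: β = asin((r1+r2)/C) = asin(29/38) = 49.7434°
wrap1 = wrap2 = π + 2β = 279.4868°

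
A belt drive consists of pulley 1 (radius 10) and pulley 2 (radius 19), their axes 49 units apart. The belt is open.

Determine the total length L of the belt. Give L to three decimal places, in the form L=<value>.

open belt: β = asin((r2−r1)/C) = asin(9/49) = 10.5838°
wrap1 = π − 2β = 158.8324°
wrap2 = π + 2β = 201.1676°
tangent length = C·cosβ = 48.1664
L = r1·wrap1 + r2·wrap2 + 2·C·cosβ = 10·2.7721 + 19·3.5110 + 2·48.1664 = 190.7639

L=190.764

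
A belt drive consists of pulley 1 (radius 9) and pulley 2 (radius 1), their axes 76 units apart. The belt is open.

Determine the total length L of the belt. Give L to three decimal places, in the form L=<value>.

L=184.259

open belt: β = asin((r2−r1)/C) = asin(-8/76) = -6.0423°
wrap1 = π − 2β = 192.0847°
wrap2 = π + 2β = 167.9153°
tangent length = C·cosβ = 75.5778
L = r1·wrap1 + r2·wrap2 + 2·C·cosβ = 9·3.3525 + 1·2.9307 + 2·75.5778 = 184.2588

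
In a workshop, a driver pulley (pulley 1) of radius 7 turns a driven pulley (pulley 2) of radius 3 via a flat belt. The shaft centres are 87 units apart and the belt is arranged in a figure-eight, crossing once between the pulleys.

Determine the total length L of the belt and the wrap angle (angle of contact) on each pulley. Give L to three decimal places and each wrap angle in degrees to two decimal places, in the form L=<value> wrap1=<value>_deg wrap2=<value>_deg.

crossed belt: β = asin((r1+r2)/C) = asin(10/87) = 6.6003°
wrap1 = wrap2 = π + 2β = 193.2006°
tangent length = C·cosβ = 86.4234
L = (r1+r2)·wrap + 2·C·cosβ = 10·3.3720 + 2·86.4234 = 206.5666

L=206.567 wrap1=193.20_deg wrap2=193.20_deg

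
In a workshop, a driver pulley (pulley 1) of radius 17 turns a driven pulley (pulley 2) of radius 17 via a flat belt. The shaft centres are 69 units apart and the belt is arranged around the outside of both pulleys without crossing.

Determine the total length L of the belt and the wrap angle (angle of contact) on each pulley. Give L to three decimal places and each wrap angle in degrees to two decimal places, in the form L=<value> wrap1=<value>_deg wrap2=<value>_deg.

open belt: β = asin((r2−r1)/C) = asin(0/69) = 0.0000°
wrap1 = π − 2β = 180.0000°
wrap2 = π + 2β = 180.0000°
tangent length = C·cosβ = 69.0000
L = r1·wrap1 + r2·wrap2 + 2·C·cosβ = 17·3.1416 + 17·3.1416 + 2·69.0000 = 244.8142

L=244.814 wrap1=180.00_deg wrap2=180.00_deg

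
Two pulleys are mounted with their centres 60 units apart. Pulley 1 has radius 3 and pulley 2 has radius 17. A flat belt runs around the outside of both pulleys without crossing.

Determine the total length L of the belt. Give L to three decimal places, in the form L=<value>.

L=186.114

open belt: β = asin((r2−r1)/C) = asin(14/60) = 13.4934°
wrap1 = π − 2β = 153.0132°
wrap2 = π + 2β = 206.9868°
tangent length = C·cosβ = 58.3438
L = r1·wrap1 + r2·wrap2 + 2·C·cosβ = 3·2.6706 + 17·3.6126 + 2·58.3438 = 186.1136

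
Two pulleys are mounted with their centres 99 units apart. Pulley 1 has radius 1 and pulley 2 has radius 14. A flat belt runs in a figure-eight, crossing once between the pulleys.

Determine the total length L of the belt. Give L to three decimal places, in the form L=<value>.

L=247.401

crossed belt: β = asin((r1+r2)/C) = asin(15/99) = 8.7147°
wrap1 = wrap2 = π + 2β = 197.4295°
tangent length = C·cosβ = 97.8570
L = (r1+r2)·wrap + 2·C·cosβ = 15·3.4458 + 2·97.8570 = 247.4010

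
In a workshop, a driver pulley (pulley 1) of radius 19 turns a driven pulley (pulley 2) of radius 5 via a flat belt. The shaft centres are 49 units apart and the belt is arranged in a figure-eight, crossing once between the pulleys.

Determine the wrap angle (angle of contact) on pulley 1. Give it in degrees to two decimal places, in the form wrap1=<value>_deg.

wrap1=238.65_deg

crossed belt: β = asin((r1+r2)/C) = asin(24/49) = 29.3272°
wrap1 = wrap2 = π + 2β = 238.6543°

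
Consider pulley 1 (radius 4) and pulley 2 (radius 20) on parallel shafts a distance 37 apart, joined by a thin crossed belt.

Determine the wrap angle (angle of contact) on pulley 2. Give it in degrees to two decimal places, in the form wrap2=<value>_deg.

wrap2=260.88_deg

crossed belt: β = asin((r1+r2)/C) = asin(24/37) = 40.4398°
wrap1 = wrap2 = π + 2β = 260.8796°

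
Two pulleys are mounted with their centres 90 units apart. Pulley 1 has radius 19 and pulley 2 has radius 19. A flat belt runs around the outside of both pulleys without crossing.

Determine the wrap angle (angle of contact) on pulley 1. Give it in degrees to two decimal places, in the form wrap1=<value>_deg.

wrap1=180.00_deg

open belt: β = asin((r2−r1)/C) = asin(0/90) = 0.0000°
wrap1 = π − 2β = 180.0000°
wrap2 = π + 2β = 180.0000°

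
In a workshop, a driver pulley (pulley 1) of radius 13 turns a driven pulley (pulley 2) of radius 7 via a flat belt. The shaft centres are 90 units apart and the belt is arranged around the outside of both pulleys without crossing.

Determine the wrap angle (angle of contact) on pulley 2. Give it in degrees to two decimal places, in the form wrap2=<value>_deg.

open belt: β = asin((r2−r1)/C) = asin(-6/90) = -3.8226°
wrap1 = π − 2β = 187.6451°
wrap2 = π + 2β = 172.3549°

wrap2=172.35_deg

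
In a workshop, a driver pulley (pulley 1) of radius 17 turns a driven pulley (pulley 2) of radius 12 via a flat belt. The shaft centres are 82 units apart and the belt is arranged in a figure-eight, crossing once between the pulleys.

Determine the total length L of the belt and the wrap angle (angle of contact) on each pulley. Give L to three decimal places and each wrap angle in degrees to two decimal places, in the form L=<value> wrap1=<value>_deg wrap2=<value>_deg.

L=265.473 wrap1=221.42_deg wrap2=221.42_deg

crossed belt: β = asin((r1+r2)/C) = asin(29/82) = 20.7113°
wrap1 = wrap2 = π + 2β = 221.4225°
tangent length = C·cosβ = 76.7007
L = (r1+r2)·wrap + 2·C·cosβ = 29·3.8646 + 2·76.7007 = 265.4734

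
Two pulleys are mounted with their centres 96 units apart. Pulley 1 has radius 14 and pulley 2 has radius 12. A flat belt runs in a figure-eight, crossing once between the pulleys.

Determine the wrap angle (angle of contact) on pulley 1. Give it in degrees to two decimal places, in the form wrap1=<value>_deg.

crossed belt: β = asin((r1+r2)/C) = asin(26/96) = 15.7139°
wrap1 = wrap2 = π + 2β = 211.4277°

wrap1=211.43_deg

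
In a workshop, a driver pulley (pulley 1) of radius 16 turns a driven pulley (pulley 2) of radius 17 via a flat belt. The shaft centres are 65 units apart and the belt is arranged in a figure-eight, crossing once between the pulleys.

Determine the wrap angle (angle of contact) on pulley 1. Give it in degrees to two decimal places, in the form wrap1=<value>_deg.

wrap1=241.02_deg

crossed belt: β = asin((r1+r2)/C) = asin(33/65) = 30.5102°
wrap1 = wrap2 = π + 2β = 241.0205°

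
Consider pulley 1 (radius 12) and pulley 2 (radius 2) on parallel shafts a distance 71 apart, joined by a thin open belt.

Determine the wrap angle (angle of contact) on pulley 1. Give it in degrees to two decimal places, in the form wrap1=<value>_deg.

open belt: β = asin((r2−r1)/C) = asin(-10/71) = -8.0967°
wrap1 = π − 2β = 196.1935°
wrap2 = π + 2β = 163.8065°

wrap1=196.19_deg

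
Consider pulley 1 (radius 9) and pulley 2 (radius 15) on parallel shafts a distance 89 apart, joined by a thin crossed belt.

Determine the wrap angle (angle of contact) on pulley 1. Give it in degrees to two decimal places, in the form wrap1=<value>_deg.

crossed belt: β = asin((r1+r2)/C) = asin(24/89) = 15.6442°
wrap1 = wrap2 = π + 2β = 211.2884°

wrap1=211.29_deg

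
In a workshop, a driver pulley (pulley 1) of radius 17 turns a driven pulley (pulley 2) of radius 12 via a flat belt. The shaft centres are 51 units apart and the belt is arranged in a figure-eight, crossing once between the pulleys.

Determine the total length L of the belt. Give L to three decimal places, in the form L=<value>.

crossed belt: β = asin((r1+r2)/C) = asin(29/51) = 34.6546°
wrap1 = wrap2 = π + 2β = 249.3091°
tangent length = C·cosβ = 41.9524
L = (r1+r2)·wrap + 2·C·cosβ = 29·4.3513 + 2·41.9524 = 210.0914

L=210.091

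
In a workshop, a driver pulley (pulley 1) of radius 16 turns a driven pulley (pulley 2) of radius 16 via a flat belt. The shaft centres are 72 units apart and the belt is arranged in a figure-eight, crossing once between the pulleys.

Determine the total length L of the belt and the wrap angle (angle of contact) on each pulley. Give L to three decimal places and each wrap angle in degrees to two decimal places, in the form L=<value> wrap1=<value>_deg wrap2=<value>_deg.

crossed belt: β = asin((r1+r2)/C) = asin(32/72) = 26.3878°
wrap1 = wrap2 = π + 2β = 232.7756°
tangent length = C·cosβ = 64.4981
L = (r1+r2)·wrap + 2·C·cosβ = 32·4.0627 + 2·64.4981 = 259.0025

L=259.003 wrap1=232.78_deg wrap2=232.78_deg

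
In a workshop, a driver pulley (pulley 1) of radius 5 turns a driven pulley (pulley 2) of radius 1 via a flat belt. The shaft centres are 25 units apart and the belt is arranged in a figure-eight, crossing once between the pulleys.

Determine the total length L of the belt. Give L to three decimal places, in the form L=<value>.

L=70.297

crossed belt: β = asin((r1+r2)/C) = asin(6/25) = 13.8865°
wrap1 = wrap2 = π + 2β = 207.7731°
tangent length = C·cosβ = 24.2693
L = (r1+r2)·wrap + 2·C·cosβ = 6·3.6263 + 2·24.2693 = 70.2966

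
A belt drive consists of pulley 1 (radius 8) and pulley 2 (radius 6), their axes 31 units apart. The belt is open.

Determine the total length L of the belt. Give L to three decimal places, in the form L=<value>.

L=106.111

open belt: β = asin((r2−r1)/C) = asin(-2/31) = -3.6991°
wrap1 = π − 2β = 187.3981°
wrap2 = π + 2β = 172.6019°
tangent length = C·cosβ = 30.9354
L = r1·wrap1 + r2·wrap2 + 2·C·cosβ = 8·3.2707 + 6·3.0125 + 2·30.9354 = 106.1114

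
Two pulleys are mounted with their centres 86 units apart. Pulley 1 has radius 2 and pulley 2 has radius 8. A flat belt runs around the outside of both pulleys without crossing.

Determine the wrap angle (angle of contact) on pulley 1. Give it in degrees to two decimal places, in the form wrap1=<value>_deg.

open belt: β = asin((r2−r1)/C) = asin(6/86) = 4.0006°
wrap1 = π − 2β = 171.9987°
wrap2 = π + 2β = 188.0013°

wrap1=172.00_deg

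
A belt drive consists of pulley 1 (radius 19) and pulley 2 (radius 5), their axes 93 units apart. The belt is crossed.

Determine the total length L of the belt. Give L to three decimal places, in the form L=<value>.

crossed belt: β = asin((r1+r2)/C) = asin(24/93) = 14.9552°
wrap1 = wrap2 = π + 2β = 209.9105°
tangent length = C·cosβ = 89.8499
L = (r1+r2)·wrap + 2·C·cosβ = 24·3.6636 + 2·89.8499 = 267.6269

L=267.627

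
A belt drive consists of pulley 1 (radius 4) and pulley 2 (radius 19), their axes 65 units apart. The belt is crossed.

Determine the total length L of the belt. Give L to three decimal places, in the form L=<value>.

L=210.483

crossed belt: β = asin((r1+r2)/C) = asin(23/65) = 20.7227°
wrap1 = wrap2 = π + 2β = 221.4455°
tangent length = C·cosβ = 60.7947
L = (r1+r2)·wrap + 2·C·cosβ = 23·3.8650 + 2·60.7947 = 210.4834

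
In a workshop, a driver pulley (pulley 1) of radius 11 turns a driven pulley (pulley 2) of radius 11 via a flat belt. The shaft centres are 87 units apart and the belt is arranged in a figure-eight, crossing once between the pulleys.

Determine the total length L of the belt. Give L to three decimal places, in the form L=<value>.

crossed belt: β = asin((r1+r2)/C) = asin(22/87) = 14.6476°
wrap1 = wrap2 = π + 2β = 209.2952°
tangent length = C·cosβ = 84.1724
L = (r1+r2)·wrap + 2·C·cosβ = 22·3.6529 + 2·84.1724 = 248.7085

L=248.708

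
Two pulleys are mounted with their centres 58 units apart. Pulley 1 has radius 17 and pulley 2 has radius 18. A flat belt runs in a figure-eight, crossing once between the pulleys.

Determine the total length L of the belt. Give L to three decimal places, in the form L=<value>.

L=247.802

crossed belt: β = asin((r1+r2)/C) = asin(35/58) = 37.1173°
wrap1 = wrap2 = π + 2β = 254.2345°
tangent length = C·cosβ = 46.2493
L = (r1+r2)·wrap + 2·C·cosβ = 35·4.4372 + 2·46.2493 = 247.8017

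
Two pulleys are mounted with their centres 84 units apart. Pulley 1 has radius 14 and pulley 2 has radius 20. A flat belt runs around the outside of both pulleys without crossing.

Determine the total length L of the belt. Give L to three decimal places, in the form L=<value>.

open belt: β = asin((r2−r1)/C) = asin(6/84) = 4.0960°
wrap1 = π − 2β = 171.8079°
wrap2 = π + 2β = 188.1921°
tangent length = C·cosβ = 83.7854
L = r1·wrap1 + r2·wrap2 + 2·C·cosβ = 14·2.9986 + 20·3.2846 + 2·83.7854 = 275.2429

L=275.243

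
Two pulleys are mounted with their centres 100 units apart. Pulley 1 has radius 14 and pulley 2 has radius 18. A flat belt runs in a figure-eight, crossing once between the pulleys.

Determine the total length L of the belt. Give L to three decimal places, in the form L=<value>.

L=310.861

crossed belt: β = asin((r1+r2)/C) = asin(32/100) = 18.6629°
wrap1 = wrap2 = π + 2β = 217.3258°
tangent length = C·cosβ = 94.7418
L = (r1+r2)·wrap + 2·C·cosβ = 32·3.7931 + 2·94.7418 = 310.8612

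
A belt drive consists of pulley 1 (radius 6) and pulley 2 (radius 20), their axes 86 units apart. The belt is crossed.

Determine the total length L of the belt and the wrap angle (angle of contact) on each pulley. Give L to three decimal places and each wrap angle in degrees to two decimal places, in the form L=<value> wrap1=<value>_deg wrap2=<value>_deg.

crossed belt: β = asin((r1+r2)/C) = asin(26/86) = 17.5973°
wrap1 = wrap2 = π + 2β = 215.1947°
tangent length = C·cosβ = 81.9756
L = (r1+r2)·wrap + 2·C·cosβ = 26·3.7559 + 2·81.9756 = 261.6035

L=261.603 wrap1=215.19_deg wrap2=215.19_deg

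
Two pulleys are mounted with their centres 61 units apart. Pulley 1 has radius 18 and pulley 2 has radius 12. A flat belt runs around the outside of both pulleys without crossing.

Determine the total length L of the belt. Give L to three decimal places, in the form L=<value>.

L=216.838

open belt: β = asin((r2−r1)/C) = asin(-6/61) = -5.6448°
wrap1 = π − 2β = 191.2896°
wrap2 = π + 2β = 168.7104°
tangent length = C·cosβ = 60.7042
L = r1·wrap1 + r2·wrap2 + 2·C·cosβ = 18·3.3386 + 12·2.9446 + 2·60.7042 = 216.8384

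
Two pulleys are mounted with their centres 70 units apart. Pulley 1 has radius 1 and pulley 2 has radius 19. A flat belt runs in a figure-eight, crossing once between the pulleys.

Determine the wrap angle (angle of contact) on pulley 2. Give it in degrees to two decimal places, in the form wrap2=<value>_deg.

crossed belt: β = asin((r1+r2)/C) = asin(20/70) = 16.6015°
wrap1 = wrap2 = π + 2β = 213.2031°

wrap2=213.20_deg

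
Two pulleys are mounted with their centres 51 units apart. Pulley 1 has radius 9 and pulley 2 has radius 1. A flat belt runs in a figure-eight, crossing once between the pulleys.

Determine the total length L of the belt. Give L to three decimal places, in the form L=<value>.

L=135.383

crossed belt: β = asin((r1+r2)/C) = asin(10/51) = 11.3077°
wrap1 = wrap2 = π + 2β = 202.6155°
tangent length = C·cosβ = 50.0100
L = (r1+r2)·wrap + 2·C·cosβ = 10·3.5363 + 2·50.0100 = 135.3831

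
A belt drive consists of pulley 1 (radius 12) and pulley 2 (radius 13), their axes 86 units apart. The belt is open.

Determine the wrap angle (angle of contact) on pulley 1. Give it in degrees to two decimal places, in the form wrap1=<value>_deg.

open belt: β = asin((r2−r1)/C) = asin(1/86) = 0.6662°
wrap1 = π − 2β = 178.6675°
wrap2 = π + 2β = 181.3325°

wrap1=178.67_deg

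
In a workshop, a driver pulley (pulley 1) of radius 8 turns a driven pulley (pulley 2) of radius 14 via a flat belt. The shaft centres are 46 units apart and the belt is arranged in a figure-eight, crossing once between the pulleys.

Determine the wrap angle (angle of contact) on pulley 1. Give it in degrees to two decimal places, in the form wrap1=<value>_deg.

wrap1=237.14_deg

crossed belt: β = asin((r1+r2)/C) = asin(22/46) = 28.5719°
wrap1 = wrap2 = π + 2β = 237.1438°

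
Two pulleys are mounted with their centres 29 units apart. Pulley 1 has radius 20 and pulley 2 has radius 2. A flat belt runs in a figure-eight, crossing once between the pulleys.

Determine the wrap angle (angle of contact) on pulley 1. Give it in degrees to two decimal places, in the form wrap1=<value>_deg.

crossed belt: β = asin((r1+r2)/C) = asin(22/29) = 49.3428°
wrap1 = wrap2 = π + 2β = 278.6855°

wrap1=278.69_deg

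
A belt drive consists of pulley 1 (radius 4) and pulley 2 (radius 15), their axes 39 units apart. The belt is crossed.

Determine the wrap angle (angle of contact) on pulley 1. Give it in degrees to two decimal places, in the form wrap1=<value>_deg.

wrap1=238.31_deg

crossed belt: β = asin((r1+r2)/C) = asin(19/39) = 29.1554°
wrap1 = wrap2 = π + 2β = 238.3107°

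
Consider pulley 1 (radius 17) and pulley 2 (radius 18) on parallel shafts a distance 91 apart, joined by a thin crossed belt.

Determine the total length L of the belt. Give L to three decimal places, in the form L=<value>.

crossed belt: β = asin((r1+r2)/C) = asin(35/91) = 22.6199°
wrap1 = wrap2 = π + 2β = 225.2397°
tangent length = C·cosβ = 84.0000
L = (r1+r2)·wrap + 2·C·cosβ = 35·3.9312 + 2·84.0000 = 305.5911

L=305.591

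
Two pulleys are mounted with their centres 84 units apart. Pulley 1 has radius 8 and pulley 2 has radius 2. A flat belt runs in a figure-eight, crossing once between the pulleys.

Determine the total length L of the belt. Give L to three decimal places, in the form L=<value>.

crossed belt: β = asin((r1+r2)/C) = asin(10/84) = 6.8371°
wrap1 = wrap2 = π + 2β = 193.6743°
tangent length = C·cosβ = 83.4026
L = (r1+r2)·wrap + 2·C·cosβ = 10·3.3803 + 2·83.4026 = 200.6078

L=200.608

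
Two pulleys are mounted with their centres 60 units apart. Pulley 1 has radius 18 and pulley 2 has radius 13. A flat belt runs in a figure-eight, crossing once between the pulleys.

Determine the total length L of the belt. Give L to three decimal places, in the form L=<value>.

L=233.795

crossed belt: β = asin((r1+r2)/C) = asin(31/60) = 31.1089°
wrap1 = wrap2 = π + 2β = 242.2178°
tangent length = C·cosβ = 51.3712
L = (r1+r2)·wrap + 2·C·cosβ = 31·4.2275 + 2·51.3712 = 233.7949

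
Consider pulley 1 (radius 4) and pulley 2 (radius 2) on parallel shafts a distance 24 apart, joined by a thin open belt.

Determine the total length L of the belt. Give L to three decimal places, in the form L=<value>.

L=67.016

open belt: β = asin((r2−r1)/C) = asin(-2/24) = -4.7802°
wrap1 = π − 2β = 189.5604°
wrap2 = π + 2β = 170.4396°
tangent length = C·cosβ = 23.9165
L = r1·wrap1 + r2·wrap2 + 2·C·cosβ = 4·3.3085 + 2·2.9747 + 2·23.9165 = 67.0163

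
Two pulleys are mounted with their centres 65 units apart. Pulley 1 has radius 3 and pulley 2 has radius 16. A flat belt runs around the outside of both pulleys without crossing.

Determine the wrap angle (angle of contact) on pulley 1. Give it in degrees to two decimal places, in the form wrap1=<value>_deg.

open belt: β = asin((r2−r1)/C) = asin(13/65) = 11.5370°
wrap1 = π − 2β = 156.9261°
wrap2 = π + 2β = 203.0739°

wrap1=156.93_deg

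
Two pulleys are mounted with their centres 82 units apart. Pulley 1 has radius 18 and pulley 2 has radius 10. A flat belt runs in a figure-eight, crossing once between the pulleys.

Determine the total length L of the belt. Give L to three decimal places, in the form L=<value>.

crossed belt: β = asin((r1+r2)/C) = asin(28/82) = 19.9661°
wrap1 = wrap2 = π + 2β = 219.9321°
tangent length = C·cosβ = 77.0714
L = (r1+r2)·wrap + 2·C·cosβ = 28·3.8385 + 2·77.0714 = 261.6219

L=261.622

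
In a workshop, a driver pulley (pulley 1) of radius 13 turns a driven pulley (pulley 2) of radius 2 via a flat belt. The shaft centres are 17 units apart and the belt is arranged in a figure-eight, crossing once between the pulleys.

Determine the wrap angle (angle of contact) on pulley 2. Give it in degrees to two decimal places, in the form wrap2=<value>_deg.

crossed belt: β = asin((r1+r2)/C) = asin(15/17) = 61.9275°
wrap1 = wrap2 = π + 2β = 303.8550°

wrap2=303.86_deg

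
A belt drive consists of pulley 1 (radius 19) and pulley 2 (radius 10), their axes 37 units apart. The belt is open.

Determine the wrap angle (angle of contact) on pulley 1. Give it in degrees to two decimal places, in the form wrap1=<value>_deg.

wrap1=208.16_deg

open belt: β = asin((r2−r1)/C) = asin(-9/37) = -14.0780°
wrap1 = π − 2β = 208.1561°
wrap2 = π + 2β = 151.8439°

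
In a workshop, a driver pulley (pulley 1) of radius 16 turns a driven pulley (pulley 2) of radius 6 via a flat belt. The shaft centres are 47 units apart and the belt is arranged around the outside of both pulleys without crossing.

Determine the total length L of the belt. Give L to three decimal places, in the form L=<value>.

open belt: β = asin((r2−r1)/C) = asin(-10/47) = -12.2845°
wrap1 = π − 2β = 204.5690°
wrap2 = π + 2β = 155.4310°
tangent length = C·cosβ = 45.9239
L = r1·wrap1 + r2·wrap2 + 2·C·cosβ = 16·3.5704 + 6·2.7128 + 2·45.9239 = 165.2508

L=165.251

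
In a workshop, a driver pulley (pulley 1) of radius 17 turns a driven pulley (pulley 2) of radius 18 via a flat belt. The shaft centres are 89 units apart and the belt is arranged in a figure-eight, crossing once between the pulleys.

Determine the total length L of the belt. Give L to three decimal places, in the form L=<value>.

crossed belt: β = asin((r1+r2)/C) = asin(35/89) = 23.1574°
wrap1 = wrap2 = π + 2β = 226.3148°
tangent length = C·cosβ = 81.8291
L = (r1+r2)·wrap + 2·C·cosβ = 35·3.9499 + 2·81.8291 = 301.9060

L=301.906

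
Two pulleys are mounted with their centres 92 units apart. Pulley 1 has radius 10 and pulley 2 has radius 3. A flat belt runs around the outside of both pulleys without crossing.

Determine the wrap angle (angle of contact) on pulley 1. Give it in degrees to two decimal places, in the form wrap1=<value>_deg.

open belt: β = asin((r2−r1)/C) = asin(-7/92) = -4.3637°
wrap1 = π − 2β = 188.7274°
wrap2 = π + 2β = 171.2726°

wrap1=188.73_deg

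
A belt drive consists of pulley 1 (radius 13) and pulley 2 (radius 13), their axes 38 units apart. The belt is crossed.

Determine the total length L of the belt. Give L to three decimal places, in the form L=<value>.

L=176.290

crossed belt: β = asin((r1+r2)/C) = asin(26/38) = 43.1736°
wrap1 = wrap2 = π + 2β = 266.3471°
tangent length = C·cosβ = 27.7128
L = (r1+r2)·wrap + 2·C·cosβ = 26·4.6486 + 2·27.7128 = 176.2901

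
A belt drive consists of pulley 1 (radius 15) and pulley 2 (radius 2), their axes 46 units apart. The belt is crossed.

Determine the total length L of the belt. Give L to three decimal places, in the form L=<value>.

crossed belt: β = asin((r1+r2)/C) = asin(17/46) = 21.6888°
wrap1 = wrap2 = π + 2β = 223.3776°
tangent length = C·cosβ = 42.7434
L = (r1+r2)·wrap + 2·C·cosβ = 17·3.8987 + 2·42.7434 = 151.7643

L=151.764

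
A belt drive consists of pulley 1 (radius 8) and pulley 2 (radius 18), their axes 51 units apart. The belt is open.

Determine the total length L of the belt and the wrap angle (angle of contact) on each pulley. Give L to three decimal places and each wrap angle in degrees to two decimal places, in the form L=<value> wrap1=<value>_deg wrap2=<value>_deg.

L=185.649 wrap1=157.38_deg wrap2=202.62_deg

open belt: β = asin((r2−r1)/C) = asin(10/51) = 11.3077°
wrap1 = π − 2β = 157.3845°
wrap2 = π + 2β = 202.6155°
tangent length = C·cosβ = 50.0100
L = r1·wrap1 + r2·wrap2 + 2·C·cosβ = 8·2.7469 + 18·3.5363 + 2·50.0100 = 185.6485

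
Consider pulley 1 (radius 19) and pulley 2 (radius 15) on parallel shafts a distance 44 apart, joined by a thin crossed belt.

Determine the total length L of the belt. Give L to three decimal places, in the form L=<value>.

crossed belt: β = asin((r1+r2)/C) = asin(34/44) = 50.5994°
wrap1 = wrap2 = π + 2β = 281.1989°
tangent length = C·cosβ = 27.9285
L = (r1+r2)·wrap + 2·C·cosβ = 34·4.9078 + 2·27.9285 = 222.7237

L=222.724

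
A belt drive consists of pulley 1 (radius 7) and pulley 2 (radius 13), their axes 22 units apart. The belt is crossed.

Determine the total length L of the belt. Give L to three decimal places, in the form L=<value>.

L=126.806

crossed belt: β = asin((r1+r2)/C) = asin(20/22) = 65.3800°
wrap1 = wrap2 = π + 2β = 310.7600°
tangent length = C·cosβ = 9.1652
L = (r1+r2)·wrap + 2·C·cosβ = 20·5.4238 + 2·9.1652 = 126.8060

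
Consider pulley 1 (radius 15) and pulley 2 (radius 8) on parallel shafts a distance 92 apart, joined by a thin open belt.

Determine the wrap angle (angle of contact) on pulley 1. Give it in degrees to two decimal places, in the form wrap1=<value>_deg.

wrap1=188.73_deg

open belt: β = asin((r2−r1)/C) = asin(-7/92) = -4.3637°
wrap1 = π − 2β = 188.7274°
wrap2 = π + 2β = 171.2726°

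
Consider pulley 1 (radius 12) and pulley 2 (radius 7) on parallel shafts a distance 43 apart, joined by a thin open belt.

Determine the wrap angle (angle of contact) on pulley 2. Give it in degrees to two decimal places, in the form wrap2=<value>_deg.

open belt: β = asin((r2−r1)/C) = asin(-5/43) = -6.6774°
wrap1 = π − 2β = 193.3548°
wrap2 = π + 2β = 166.6452°

wrap2=166.65_deg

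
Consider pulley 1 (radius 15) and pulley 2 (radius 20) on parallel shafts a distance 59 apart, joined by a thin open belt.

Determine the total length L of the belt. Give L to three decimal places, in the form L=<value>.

open belt: β = asin((r2−r1)/C) = asin(5/59) = 4.8614°
wrap1 = π − 2β = 170.2772°
wrap2 = π + 2β = 189.7228°
tangent length = C·cosβ = 58.7878
L = r1·wrap1 + r2·wrap2 + 2·C·cosβ = 15·2.9719 + 20·3.3113 + 2·58.7878 = 228.3797

L=228.380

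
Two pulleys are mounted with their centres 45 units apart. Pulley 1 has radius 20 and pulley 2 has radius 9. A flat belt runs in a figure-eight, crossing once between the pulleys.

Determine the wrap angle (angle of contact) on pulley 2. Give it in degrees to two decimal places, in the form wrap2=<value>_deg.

crossed belt: β = asin((r1+r2)/C) = asin(29/45) = 40.1240°
wrap1 = wrap2 = π + 2β = 260.2481°

wrap2=260.25_deg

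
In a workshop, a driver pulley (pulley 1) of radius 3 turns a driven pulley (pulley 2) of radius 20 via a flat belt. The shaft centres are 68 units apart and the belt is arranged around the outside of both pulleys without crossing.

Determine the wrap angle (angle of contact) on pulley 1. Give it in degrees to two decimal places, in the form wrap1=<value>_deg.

open belt: β = asin((r2−r1)/C) = asin(17/68) = 14.4775°
wrap1 = π − 2β = 151.0450°
wrap2 = π + 2β = 208.9550°

wrap1=151.04_deg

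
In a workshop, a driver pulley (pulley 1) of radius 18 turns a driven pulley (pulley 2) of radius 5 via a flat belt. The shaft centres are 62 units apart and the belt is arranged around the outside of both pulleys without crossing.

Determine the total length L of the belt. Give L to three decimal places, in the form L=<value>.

L=198.993

open belt: β = asin((r2−r1)/C) = asin(-13/62) = -12.1034°
wrap1 = π − 2β = 204.2069°
wrap2 = π + 2β = 155.7931°
tangent length = C·cosβ = 60.6218
L = r1·wrap1 + r2·wrap2 + 2·C·cosβ = 18·3.5641 + 5·2.7191 + 2·60.6218 = 198.9926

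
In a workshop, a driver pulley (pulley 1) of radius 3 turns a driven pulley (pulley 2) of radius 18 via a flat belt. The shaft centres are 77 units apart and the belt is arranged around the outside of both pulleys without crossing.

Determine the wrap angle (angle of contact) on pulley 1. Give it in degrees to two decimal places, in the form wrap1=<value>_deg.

wrap1=157.53_deg

open belt: β = asin((r2−r1)/C) = asin(15/77) = 11.2333°
wrap1 = π − 2β = 157.5333°
wrap2 = π + 2β = 202.4667°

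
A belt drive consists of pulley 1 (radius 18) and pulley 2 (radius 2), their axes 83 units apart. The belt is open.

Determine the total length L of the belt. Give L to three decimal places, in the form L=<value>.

L=231.926

open belt: β = asin((r2−r1)/C) = asin(-16/83) = -11.1145°
wrap1 = π − 2β = 202.2291°
wrap2 = π + 2β = 157.7709°
tangent length = C·cosβ = 81.4432
L = r1·wrap1 + r2·wrap2 + 2·C·cosβ = 18·3.5296 + 2·2.7536 + 2·81.4432 = 231.9259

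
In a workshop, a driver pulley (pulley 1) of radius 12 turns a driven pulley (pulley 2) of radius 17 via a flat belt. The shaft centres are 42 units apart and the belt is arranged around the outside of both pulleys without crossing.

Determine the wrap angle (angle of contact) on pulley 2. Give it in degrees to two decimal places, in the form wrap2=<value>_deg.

wrap2=193.67_deg

open belt: β = asin((r2−r1)/C) = asin(5/42) = 6.8371°
wrap1 = π − 2β = 166.3257°
wrap2 = π + 2β = 193.6743°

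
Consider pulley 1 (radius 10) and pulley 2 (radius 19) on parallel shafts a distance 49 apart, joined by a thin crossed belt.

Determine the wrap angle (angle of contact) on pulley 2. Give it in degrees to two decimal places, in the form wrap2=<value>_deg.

wrap2=252.57_deg

crossed belt: β = asin((r1+r2)/C) = asin(29/49) = 36.2875°
wrap1 = wrap2 = π + 2β = 252.5749°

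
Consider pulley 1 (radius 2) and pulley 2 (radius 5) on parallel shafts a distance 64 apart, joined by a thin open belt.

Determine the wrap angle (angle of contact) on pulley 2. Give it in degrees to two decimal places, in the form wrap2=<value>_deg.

open belt: β = asin((r2−r1)/C) = asin(3/64) = 2.6867°
wrap1 = π − 2β = 174.6266°
wrap2 = π + 2β = 185.3734°

wrap2=185.37_deg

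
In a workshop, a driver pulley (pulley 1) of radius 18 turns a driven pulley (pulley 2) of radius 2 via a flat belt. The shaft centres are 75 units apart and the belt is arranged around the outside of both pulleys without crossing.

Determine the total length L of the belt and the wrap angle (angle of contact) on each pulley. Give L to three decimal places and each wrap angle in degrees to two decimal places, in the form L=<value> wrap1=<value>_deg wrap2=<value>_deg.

open belt: β = asin((r2−r1)/C) = asin(-16/75) = -12.3178°
wrap1 = π − 2β = 204.6355°
wrap2 = π + 2β = 155.3645°
tangent length = C·cosβ = 73.2735
L = r1·wrap1 + r2·wrap2 + 2·C·cosβ = 18·3.5716 + 2·2.7116 + 2·73.2735 = 216.2583

L=216.258 wrap1=204.64_deg wrap2=155.36_deg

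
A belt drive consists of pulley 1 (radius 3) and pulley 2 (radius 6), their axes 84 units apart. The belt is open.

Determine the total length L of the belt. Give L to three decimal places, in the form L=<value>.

L=196.381

open belt: β = asin((r2−r1)/C) = asin(3/84) = 2.0467°
wrap1 = π − 2β = 175.9066°
wrap2 = π + 2β = 184.0934°
tangent length = C·cosβ = 83.9464
L = r1·wrap1 + r2·wrap2 + 2·C·cosβ = 3·3.0701 + 6·3.2130 + 2·83.9464 = 196.3815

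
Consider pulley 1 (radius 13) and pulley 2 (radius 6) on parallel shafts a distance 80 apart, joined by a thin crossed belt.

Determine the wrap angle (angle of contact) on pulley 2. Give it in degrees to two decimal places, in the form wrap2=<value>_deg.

crossed belt: β = asin((r1+r2)/C) = asin(19/80) = 13.7390°
wrap1 = wrap2 = π + 2β = 207.4781°

wrap2=207.48_deg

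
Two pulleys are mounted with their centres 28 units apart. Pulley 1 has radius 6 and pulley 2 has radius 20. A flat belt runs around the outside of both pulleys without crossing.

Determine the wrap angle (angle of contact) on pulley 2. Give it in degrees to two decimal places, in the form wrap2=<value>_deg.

open belt: β = asin((r2−r1)/C) = asin(14/28) = 30.0000°
wrap1 = π − 2β = 120.0000°
wrap2 = π + 2β = 240.0000°

wrap2=240.00_deg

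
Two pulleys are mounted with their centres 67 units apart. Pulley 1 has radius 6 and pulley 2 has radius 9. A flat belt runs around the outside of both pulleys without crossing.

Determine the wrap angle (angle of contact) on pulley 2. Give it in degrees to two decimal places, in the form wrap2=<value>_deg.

open belt: β = asin((r2−r1)/C) = asin(3/67) = 2.5663°
wrap1 = π − 2β = 174.8673°
wrap2 = π + 2β = 185.1327°

wrap2=185.13_deg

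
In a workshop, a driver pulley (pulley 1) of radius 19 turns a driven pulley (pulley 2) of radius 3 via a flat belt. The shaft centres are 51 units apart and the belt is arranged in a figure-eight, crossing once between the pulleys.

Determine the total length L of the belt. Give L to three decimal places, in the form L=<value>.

crossed belt: β = asin((r1+r2)/C) = asin(22/51) = 25.5547°
wrap1 = wrap2 = π + 2β = 231.1094°
tangent length = C·cosβ = 46.0109
L = (r1+r2)·wrap + 2·C·cosβ = 22·4.0336 + 2·46.0109 = 180.7614

L=180.761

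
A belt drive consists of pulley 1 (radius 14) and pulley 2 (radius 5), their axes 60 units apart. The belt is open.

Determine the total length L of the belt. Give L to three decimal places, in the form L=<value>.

L=181.043

open belt: β = asin((r2−r1)/C) = asin(-9/60) = -8.6269°
wrap1 = π − 2β = 197.2539°
wrap2 = π + 2β = 162.7461°
tangent length = C·cosβ = 59.3212
L = r1·wrap1 + r2·wrap2 + 2·C·cosβ = 14·3.4427 + 5·2.8405 + 2·59.3212 = 181.0428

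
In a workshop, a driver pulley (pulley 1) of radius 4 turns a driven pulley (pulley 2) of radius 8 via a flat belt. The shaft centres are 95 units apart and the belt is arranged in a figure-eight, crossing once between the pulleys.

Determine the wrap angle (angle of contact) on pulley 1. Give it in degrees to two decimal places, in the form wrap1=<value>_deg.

wrap1=194.51_deg

crossed belt: β = asin((r1+r2)/C) = asin(12/95) = 7.2567°
wrap1 = wrap2 = π + 2β = 194.5135°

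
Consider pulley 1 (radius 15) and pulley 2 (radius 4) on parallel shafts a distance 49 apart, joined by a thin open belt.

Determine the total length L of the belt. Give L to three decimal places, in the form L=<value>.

L=160.170

open belt: β = asin((r2−r1)/C) = asin(-11/49) = -12.9729°
wrap1 = π − 2β = 205.9458°
wrap2 = π + 2β = 154.0542°
tangent length = C·cosβ = 47.7493
L = r1·wrap1 + r2·wrap2 + 2·C·cosβ = 15·3.5944 + 4·2.6888 + 2·47.7493 = 160.1702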